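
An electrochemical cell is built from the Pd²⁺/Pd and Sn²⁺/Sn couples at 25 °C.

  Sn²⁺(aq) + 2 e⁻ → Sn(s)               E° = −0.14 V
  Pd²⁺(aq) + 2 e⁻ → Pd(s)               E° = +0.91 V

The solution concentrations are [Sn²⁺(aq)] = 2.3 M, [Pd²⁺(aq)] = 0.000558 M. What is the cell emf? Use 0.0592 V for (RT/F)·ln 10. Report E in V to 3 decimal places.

Pd²⁺/Pd is reduced (cathode, E° = +0.91 V) and Sn²⁺/Sn is oxidized (anode).
The standard potential is +0.91 − (−0.14) = +1.05 V and the balanced reaction transfers n = 2 electrons.
The balanced reaction is Pd²⁺(aq) + Sn(s) → Pd(s) + Sn²⁺(aq), so Q = [Sn²⁺(aq)] / [Pd²⁺(aq)] = 4.12×10^3 and log Q = 3.615.
Applying E = E° − (RT ln10/nF)·log Q gives +1.05 − (0.0592/2)(3.615) = +0.943 V.

+0.943 V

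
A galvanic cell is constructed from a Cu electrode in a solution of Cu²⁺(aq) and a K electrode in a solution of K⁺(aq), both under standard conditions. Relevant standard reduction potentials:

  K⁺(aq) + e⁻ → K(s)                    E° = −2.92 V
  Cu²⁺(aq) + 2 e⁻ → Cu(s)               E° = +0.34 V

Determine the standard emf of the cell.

Of the two couples in this cell, the one with the more positive reduction potential is reduced at the cathode: here that is Cu²⁺/Cu (+0.34 V); K⁺/K (−2.92 V) is the anode.
E°cell = E°(cathode) − E°(anode) = +0.34 − (−2.92) = +3.26 V.

+3.26 V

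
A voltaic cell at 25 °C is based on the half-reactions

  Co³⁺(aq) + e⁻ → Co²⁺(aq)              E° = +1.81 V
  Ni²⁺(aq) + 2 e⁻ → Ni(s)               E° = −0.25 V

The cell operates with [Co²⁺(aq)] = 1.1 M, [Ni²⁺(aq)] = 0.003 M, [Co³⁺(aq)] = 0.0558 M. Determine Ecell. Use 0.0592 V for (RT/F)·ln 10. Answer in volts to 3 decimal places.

+2.058 V

Since E°(Co³⁺/Co²⁺) > E°(Ni²⁺/Ni), Co³⁺/Co²⁺ serves as the cathode.
The standard potential is +1.81 − (−0.25) = +2.06 V and the balanced reaction transfers n = 2 electrons.
The balanced reaction is 2 Co³⁺(aq) + Ni(s) → 2 Co²⁺(aq) + Ni²⁺(aq), so Q = ([Co²⁺(aq)]^2·[Ni²⁺(aq)]) / [Co³⁺(aq)]^2 = 1.17 and log Q = 0.067.
Applying E = E° − (RT ln10/nF)·log Q gives +2.06 − (0.0592/2)(0.067) = +2.058 V.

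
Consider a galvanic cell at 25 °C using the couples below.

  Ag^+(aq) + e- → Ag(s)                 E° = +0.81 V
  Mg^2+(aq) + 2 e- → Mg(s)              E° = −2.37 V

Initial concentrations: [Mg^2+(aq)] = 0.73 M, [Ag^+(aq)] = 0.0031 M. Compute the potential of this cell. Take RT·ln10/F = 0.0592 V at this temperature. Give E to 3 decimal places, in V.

Ag⁺/Ag is reduced (cathode, E° = +0.81 V) and Mg²⁺/Mg is oxidized (anode).
E°cell = E°cat − E°an = +0.81 − (−2.37) = +3.18 V; n = 2.
Balancing gives 2 Ag^+(aq) + Mg(s) → 2 Ag(s) + Mg^2+(aq); hence Q = [Mg^2+(aq)] / [Ag^+(aq)]^2 = 7.6×10^4 (log Q = 4.881).
Applying E = E° − (RT ln10/nF)·log Q gives +3.18 − (0.0592/2)(4.881) = +3.036 V.

+3.036 V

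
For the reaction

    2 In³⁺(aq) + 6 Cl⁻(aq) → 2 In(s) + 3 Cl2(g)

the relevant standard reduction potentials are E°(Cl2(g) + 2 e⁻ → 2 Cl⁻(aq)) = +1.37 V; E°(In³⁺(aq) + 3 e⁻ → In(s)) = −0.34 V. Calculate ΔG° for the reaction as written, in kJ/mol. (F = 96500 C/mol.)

+990 kJ/mol

In the reaction as written In³⁺(aq) is reduced, so the In³⁺/In couple is the cathode and Cl₂/Cl⁻ is the anode.
E°cell = −0.34 − (+1.37) = −1.71 V; balancing electrons gives n = 6.
ΔG° = −nFE°cell = −(6)(96500)(−1.71) J/mol = +990 kJ/mol.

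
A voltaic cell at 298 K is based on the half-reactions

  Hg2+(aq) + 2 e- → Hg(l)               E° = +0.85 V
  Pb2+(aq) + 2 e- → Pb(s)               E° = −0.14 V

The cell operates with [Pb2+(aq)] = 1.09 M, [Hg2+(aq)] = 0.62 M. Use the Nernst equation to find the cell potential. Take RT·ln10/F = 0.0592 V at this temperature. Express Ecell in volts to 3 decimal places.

Hg²⁺/Hg is reduced (cathode, E° = +0.85 V) and Pb²⁺/Pb is oxidized (anode).
E°cell = +0.85 − (−0.14) = +0.99 V, with n = 2 electrons transferred.
Balancing gives Hg2+(aq) + Pb(s) → Hg(l) + Pb2+(aq); hence Q = [Pb2+(aq)] / [Hg2+(aq)] = 1.76 (log Q = 0.245).
E = E° − (0.0592/n)·log Q = +0.99 − (0.0592/2)(0.245) = +0.983 V.

+0.983 V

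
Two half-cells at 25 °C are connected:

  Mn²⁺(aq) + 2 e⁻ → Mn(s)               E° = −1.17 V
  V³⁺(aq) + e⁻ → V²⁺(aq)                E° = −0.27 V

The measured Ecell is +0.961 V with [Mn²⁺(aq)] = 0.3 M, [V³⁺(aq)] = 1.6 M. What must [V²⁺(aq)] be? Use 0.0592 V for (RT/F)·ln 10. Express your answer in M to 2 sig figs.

With V³⁺/V²⁺ at the cathode and Mn²⁺/Mn at the anode, E°cell = −0.27 − (−1.17) = +0.90 V (n = 2).
Rearranging E = E° − (0.0592/n)·log Q gives log Q = 2(+0.90 − (+0.961))/0.0592 = −2.061.
Balancing electrons gives 2 V³⁺(aq) + Mn(s) → 2 V²⁺(aq) + Mn²⁺(aq); thus Q = ([V²⁺(aq)]^2·[Mn²⁺(aq)]) / [V³⁺(aq)]^2.
Substituting the known concentrations and solving, log [V²⁺(aq)] = −0.565 and [V²⁺(aq)] = 0.27 M.

0.27 M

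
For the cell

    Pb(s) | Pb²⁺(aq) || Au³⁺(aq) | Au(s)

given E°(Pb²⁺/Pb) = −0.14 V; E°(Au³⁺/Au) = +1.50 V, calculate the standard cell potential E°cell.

+1.64 V

By convention the left-hand electrode in cell notation is the anode (oxidation) and the right-hand electrode is the cathode (reduction).
E°cell = E°(right) − E°(left) = +1.50 − (−0.14) = +1.64 V.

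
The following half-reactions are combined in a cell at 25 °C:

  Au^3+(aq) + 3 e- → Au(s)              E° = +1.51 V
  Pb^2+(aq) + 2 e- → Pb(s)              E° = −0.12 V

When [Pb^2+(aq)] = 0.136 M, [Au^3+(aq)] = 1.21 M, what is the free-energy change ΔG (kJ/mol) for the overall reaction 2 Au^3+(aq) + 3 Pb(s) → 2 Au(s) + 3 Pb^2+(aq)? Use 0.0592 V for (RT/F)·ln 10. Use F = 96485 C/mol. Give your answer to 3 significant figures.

The standard cell potential is +1.51 − (−0.12) = +1.63 V, with n = 6 electrons in the balanced equation.
The reaction quotient is [Pb^2+(aq)]^3 / [Au^3+(aq)]^2 = 0.00172; by Nernst, E = +1.63 − (0.0592/6)(−2.765) = +1.6573 V.
Then ΔG = −nFE = −6 × 96485 × +1.6573 J/mol = −959 kJ/mol.

−959 kJ/mol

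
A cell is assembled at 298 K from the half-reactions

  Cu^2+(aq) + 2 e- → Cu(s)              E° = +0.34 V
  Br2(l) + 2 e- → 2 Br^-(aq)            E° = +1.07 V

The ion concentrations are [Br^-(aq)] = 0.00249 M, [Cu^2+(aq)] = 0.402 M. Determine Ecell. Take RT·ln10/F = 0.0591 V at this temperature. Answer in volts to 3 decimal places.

Br₂/Br⁻ is reduced (cathode, E° = +1.07 V) and Cu²⁺/Cu is oxidized (anode).
E°cell = +1.07 − (+0.34) = +0.73 V, with n = 2 electrons transferred.
For the overall reaction Br2(l) + Cu(s) → 2 Br^-(aq) + Cu^2+(aq), Q = [Br^-(aq)]^2·[Cu^2+(aq)] = 2.49×10^−6, giving log Q = −5.603.
E = E° − (0.0591/n)·log Q = +0.73 − (0.0591/2)(−5.603) = +0.896 V.

+0.896 V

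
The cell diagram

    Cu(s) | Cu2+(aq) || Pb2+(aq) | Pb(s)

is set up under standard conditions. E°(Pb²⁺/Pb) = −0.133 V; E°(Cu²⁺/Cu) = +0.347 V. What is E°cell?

−0.480 V

By convention the left-hand electrode in cell notation is the anode (oxidation) and the right-hand electrode is the cathode (reduction).
E°cell = E°(right) − E°(left) = −0.133 − (+0.347) = −0.480 V.
The negative sign shows that, as written, the cell would require an external voltage to drive the reaction.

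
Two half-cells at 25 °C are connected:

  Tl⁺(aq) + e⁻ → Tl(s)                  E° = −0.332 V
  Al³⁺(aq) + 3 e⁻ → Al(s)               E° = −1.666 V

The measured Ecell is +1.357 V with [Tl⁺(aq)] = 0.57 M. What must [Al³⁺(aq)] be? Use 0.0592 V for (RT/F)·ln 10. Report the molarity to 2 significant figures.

The Tl⁺/Tl couple has the larger reduction potential, so it is the cathode: E°cell = −0.332 − (−1.666) = +1.334 V and n = 3.
Since E = E° − (0.0592/n)·log Q, log Q = n(E° − E)/0.0592 = −1.166.
For 3 Tl⁺(aq) + Al(s) → 3 Tl(s) + Al³⁺(aq), the reaction quotient is Q = [Al³⁺(aq)] / [Tl⁺(aq)]^3.
Substituting the known concentrations and solving, log [Al³⁺(aq)] = −1.898 and [Al³⁺(aq)] = 0.013 M.

0.013 M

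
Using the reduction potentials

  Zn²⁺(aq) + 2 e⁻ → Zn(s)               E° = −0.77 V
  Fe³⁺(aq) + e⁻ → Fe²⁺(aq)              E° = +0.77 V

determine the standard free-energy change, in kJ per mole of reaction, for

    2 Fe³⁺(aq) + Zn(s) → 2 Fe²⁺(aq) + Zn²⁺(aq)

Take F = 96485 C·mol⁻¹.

In the reaction as written Fe³⁺(aq) is reduced, so the Fe³⁺/Fe²⁺ couple is the cathode and Zn²⁺/Zn is the anode.
E°cell = +0.77 − (−0.77) = +1.54 V; balancing electrons gives n = 2.
ΔG° = −nFE°cell = −(2)(96485)(+1.54) J/mol = −297 kJ/mol.

−297 kJ/mol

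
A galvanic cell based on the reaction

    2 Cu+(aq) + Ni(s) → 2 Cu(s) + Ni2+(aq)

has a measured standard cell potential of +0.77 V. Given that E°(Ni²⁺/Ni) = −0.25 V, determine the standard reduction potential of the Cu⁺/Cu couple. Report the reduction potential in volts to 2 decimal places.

+0.52 V

In the reaction as written the Cu⁺/Cu couple is reduced (cathode) and Ni²⁺/Ni is oxidized (anode), so E°cell = E°(Cu⁺/Cu) − E°(Ni²⁺/Ni).
E°(Cu⁺/Cu) = E°cell + E°(anode) = +0.77 + (−0.25) = +0.52 V.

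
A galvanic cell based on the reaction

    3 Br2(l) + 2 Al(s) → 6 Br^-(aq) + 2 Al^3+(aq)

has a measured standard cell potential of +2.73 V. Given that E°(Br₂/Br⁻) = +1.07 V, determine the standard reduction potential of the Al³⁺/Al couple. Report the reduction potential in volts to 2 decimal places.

In the reaction as written the Br₂/Br⁻ couple is reduced (cathode) and Al³⁺/Al is oxidized (anode), so E°cell = E°(Br₂/Br⁻) − E°(Al³⁺/Al).
E°(Al³⁺/Al) = E°(cathode) − E°cell = +1.07 − (+2.73) = −1.66 V.

−1.66 V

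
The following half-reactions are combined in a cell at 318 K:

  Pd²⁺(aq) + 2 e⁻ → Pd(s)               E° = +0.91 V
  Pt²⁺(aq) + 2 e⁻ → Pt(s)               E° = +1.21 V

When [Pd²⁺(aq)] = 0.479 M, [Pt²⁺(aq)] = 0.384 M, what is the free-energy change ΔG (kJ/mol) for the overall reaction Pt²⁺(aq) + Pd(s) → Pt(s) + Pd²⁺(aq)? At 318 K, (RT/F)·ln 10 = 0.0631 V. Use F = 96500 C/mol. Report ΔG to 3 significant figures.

With Pt²⁺/Pt reduced at the cathode, E°cell = +1.21 − (+0.91) = +0.30 V and n = 2.
Q = [Pd²⁺(aq)] / [Pt²⁺(aq)] = 1.25, so log Q = 0.096 and E = +0.30 − (0.0631/2)(0.096) = +0.2970 V.
Finally ΔG = −nFE = −(2)(96500 C/mol)(+0.2970 V) = −57.3 kJ/mol.

−57.3 kJ/mol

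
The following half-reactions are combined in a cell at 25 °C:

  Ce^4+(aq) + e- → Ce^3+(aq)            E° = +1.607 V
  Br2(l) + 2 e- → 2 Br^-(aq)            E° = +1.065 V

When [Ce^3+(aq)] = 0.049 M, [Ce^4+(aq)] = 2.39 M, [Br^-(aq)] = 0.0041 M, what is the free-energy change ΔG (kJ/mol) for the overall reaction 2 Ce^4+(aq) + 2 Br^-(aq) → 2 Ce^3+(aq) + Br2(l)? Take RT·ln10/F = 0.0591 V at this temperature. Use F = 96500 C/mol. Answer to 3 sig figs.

With Ce⁴⁺/Ce³⁺ reduced at the cathode, E°cell = +1.607 − (+1.065) = +0.542 V and n = 2.
Here Q = [Ce^3+(aq)]^2 / ([Ce^4+(aq)]^2·[Br^-(aq)]^2) = 25 (log Q = 1.398), giving E = +0.542 − (0.0591/2)·(1.398) = +0.5007 V.
Finally ΔG = −nFE = −(2)(96500 C/mol)(+0.5007 V) = −96.6 kJ/mol.

−96.6 kJ/mol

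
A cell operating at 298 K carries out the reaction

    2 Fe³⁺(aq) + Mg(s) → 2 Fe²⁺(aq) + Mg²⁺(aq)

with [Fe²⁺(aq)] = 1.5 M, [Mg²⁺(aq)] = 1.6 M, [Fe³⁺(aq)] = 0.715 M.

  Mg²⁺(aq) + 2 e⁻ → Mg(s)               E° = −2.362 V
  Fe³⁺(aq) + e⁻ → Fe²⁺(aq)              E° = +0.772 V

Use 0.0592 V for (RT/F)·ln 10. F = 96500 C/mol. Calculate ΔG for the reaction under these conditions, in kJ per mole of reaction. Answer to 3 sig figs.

−600 kJ/mol

E°cell = +0.772 − (−2.362) = +3.134 V; the balanced reaction transfers n = 2 electrons.
The reaction quotient is ([Fe²⁺(aq)]^2·[Mg²⁺(aq)]) / [Fe³⁺(aq)]^2 = 7.04; by Nernst, E = +3.134 − (0.0592/2)(0.848) = +3.1089 V.
Then ΔG = −nFE = −2 × 96500 × +3.1089 J/mol = −600 kJ/mol.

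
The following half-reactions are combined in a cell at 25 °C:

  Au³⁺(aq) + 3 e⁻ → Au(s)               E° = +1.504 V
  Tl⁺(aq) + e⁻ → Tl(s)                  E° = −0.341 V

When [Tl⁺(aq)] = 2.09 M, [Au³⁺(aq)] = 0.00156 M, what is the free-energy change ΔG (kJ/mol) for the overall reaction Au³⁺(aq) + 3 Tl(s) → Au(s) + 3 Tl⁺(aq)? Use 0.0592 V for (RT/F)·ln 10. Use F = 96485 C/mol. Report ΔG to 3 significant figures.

The standard cell potential is +1.504 − (−0.341) = +1.845 V, with n = 3 electrons in the balanced equation.
Here Q = [Tl⁺(aq)]^3 / [Au³⁺(aq)] = 5.85×10^3 (log Q = 3.767), giving E = +1.845 − (0.0592/3)·(3.767) = +1.7707 V.
Finally ΔG = −nFE = −(3)(96485 C/mol)(+1.7707 V) = −513 kJ/mol.

−513 kJ/mol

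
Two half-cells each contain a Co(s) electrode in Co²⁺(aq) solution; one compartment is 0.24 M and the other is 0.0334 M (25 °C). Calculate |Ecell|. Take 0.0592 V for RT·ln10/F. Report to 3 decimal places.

For a concentration cell E°cell = 0, since both electrodes use the same couple.
The compartment with the higher Co²⁺(aq) concentration (0.24 M) acts as the cathode; ions are reduced there and produced at the dilute (0.0334 M) anode.
With n = 2, Ecell = −(0.0592/2)·log([dilute]/[conc]) = −(0.0592/2)·log(0.0334/0.24) = +0.025 V.

0.025 V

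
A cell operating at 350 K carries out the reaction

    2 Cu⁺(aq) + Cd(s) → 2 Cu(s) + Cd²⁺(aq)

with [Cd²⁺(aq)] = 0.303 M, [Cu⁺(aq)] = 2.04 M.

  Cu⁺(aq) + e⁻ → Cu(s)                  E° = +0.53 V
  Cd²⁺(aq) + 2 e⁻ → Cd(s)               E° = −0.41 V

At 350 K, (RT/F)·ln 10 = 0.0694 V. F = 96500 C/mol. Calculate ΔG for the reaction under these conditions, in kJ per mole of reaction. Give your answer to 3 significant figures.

E°cell = +0.53 − (−0.41) = +0.94 V; the balanced reaction transfers n = 2 electrons.
Q = [Cd²⁺(aq)] / [Cu⁺(aq)]^2 = 0.0728, so log Q = −1.138 and E = +0.94 − (0.0694/2)(−1.138) = +0.9795 V.
Finally ΔG = −nFE = −(2)(96500 C/mol)(+0.9795 V) = −189 kJ/mol.

−189 kJ/mol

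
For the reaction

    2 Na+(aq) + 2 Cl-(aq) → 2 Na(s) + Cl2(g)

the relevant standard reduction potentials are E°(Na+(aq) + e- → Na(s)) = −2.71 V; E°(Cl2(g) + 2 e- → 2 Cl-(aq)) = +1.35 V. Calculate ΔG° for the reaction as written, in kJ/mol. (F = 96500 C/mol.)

+784 kJ/mol

In the reaction as written Na+(aq) is reduced, so the Na⁺/Na couple is the cathode and Cl₂/Cl⁻ is the anode.
E°cell = −2.71 − (+1.35) = −4.06 V; balancing electrons gives n = 2.
ΔG° = −nFE°cell = −(2)(96500)(−4.06) J/mol = +784 kJ/mol.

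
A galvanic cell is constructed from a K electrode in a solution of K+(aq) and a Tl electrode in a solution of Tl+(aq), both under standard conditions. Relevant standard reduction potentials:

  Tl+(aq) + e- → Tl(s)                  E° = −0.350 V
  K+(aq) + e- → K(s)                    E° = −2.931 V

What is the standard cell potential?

Of the two couples in this cell, the one with the more positive reduction potential is reduced at the cathode: here that is Tl⁺/Tl (−0.350 V); K⁺/K (−2.931 V) is the anode.
E°cell = E°(cathode) − E°(anode) = −0.350 − (−2.931) = +2.581 V.

+2.581 V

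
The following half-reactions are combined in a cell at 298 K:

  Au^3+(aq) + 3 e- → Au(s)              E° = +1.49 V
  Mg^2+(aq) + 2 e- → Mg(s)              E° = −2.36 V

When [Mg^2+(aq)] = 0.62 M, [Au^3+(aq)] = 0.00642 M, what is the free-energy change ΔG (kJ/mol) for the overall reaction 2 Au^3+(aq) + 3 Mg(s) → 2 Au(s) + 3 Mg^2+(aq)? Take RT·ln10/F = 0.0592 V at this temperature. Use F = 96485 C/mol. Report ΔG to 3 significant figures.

−2210 kJ/mol

E°cell = +1.49 − (−2.36) = +3.85 V; the balanced reaction transfers n = 6 electrons.
The reaction quotient is [Mg^2+(aq)]^3 / [Au^3+(aq)]^2 = 5.78×10^3; by Nernst, E = +3.85 − (0.0592/6)(3.762) = +3.8129 V.
ΔG = −nFE = −(6)(96485)(+3.8129) J/mol = −2210 kJ/mol.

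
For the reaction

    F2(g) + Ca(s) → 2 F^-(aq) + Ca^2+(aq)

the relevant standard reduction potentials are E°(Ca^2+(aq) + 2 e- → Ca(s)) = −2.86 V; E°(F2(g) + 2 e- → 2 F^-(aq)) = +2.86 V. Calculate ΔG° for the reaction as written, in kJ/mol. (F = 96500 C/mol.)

In the reaction as written F2(g) is reduced, so the F₂/F⁻ couple is the cathode and Ca²⁺/Ca is the anode.
E°cell = +2.86 − (−2.86) = +5.72 V; balancing electrons gives n = 2.
ΔG° = −nFE°cell = −(2)(96500)(+5.72) J/mol = −1104 kJ/mol.

−1104 kJ/mol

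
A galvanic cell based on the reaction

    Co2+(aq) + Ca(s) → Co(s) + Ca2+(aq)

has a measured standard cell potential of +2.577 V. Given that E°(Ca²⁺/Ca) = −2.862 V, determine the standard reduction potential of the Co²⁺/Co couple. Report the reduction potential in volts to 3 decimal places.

In the reaction as written the Co²⁺/Co couple is reduced (cathode) and Ca²⁺/Ca is oxidized (anode), so E°cell = E°(Co²⁺/Co) − E°(Ca²⁺/Ca).
E°(Co²⁺/Co) = E°cell + E°(anode) = +2.577 + (−2.862) = −0.285 V.

−0.285 V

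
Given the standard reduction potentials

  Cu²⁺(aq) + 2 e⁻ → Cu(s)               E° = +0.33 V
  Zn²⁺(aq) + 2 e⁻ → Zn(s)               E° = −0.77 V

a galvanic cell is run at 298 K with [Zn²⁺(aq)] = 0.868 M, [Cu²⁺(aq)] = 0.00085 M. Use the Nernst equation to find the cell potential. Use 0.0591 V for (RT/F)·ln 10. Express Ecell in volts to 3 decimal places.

The Cu²⁺/Cu couple has the more positive E°, so it is the cathode; Zn²⁺/Zn is the anode.
E°cell = E°cat − E°an = +0.33 − (−0.77) = +1.10 V; n = 2.
For the overall reaction Cu²⁺(aq) + Zn(s) → Cu(s) + Zn²⁺(aq), Q = [Zn²⁺(aq)] / [Cu²⁺(aq)] = 1.02×10^3, giving log Q = 3.009.
E = E° − (0.0591/n)·log Q = +1.10 − (0.0591/2)(3.009) = +1.011 V.

+1.011 V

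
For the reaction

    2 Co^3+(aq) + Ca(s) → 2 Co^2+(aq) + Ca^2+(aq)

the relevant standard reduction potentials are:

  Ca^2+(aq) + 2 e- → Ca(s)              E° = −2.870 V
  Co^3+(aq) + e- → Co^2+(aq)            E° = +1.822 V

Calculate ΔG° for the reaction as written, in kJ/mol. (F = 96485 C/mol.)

−905 kJ/mol

In the reaction as written Co^3+(aq) is reduced, so the Co³⁺/Co²⁺ couple is the cathode and Ca²⁺/Ca is the anode.
E°cell = +1.822 − (−2.870) = +4.692 V; balancing electrons gives n = 2.
ΔG° = −nFE°cell = −(2)(96485)(+4.692) J/mol = −905 kJ/mol.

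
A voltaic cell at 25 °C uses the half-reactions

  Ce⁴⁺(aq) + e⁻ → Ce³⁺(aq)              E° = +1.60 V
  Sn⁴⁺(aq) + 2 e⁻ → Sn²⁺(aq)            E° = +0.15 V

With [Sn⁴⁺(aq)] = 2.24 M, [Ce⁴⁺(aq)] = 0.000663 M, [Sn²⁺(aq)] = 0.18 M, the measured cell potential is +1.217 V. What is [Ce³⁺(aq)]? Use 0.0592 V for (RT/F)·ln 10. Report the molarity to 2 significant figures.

1.6 M

The Ce⁴⁺/Ce³⁺ couple has the larger reduction potential, so it is the cathode: E°cell = +1.60 − (+0.15) = +1.45 V and n = 2.
Rearranging E = E° − (0.0592/n)·log Q gives log Q = 2(+1.45 − (+1.217))/0.0592 = 7.872.
The balanced reaction is 2 Ce⁴⁺(aq) + Sn²⁺(aq) → 2 Ce³⁺(aq) + Sn⁴⁺(aq), so Q = ([Ce³⁺(aq)]^2·[Sn⁴⁺(aq)]) / ([Ce⁴⁺(aq)]^2·[Sn²⁺(aq)]).
Isolating [Ce³⁺(aq)] in Q = 10^{7.872} yields log [Ce³⁺(aq)] = 0.210, i.e. 1.6 M.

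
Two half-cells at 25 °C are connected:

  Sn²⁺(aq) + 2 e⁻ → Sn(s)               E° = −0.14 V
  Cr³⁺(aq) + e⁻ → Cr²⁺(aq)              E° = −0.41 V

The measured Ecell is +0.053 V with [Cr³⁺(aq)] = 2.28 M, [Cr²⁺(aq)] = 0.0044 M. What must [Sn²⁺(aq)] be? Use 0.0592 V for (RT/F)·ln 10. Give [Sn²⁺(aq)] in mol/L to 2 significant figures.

0.013 M

With Sn²⁺/Sn at the cathode and Cr³⁺/Cr²⁺ at the anode, E°cell = −0.14 − (−0.41) = +0.27 V (n = 2).
From the Nernst equation, log Q = n(E° − E)/0.0592 = 2·(+0.27 − (+0.053))/0.0592 = 7.331.
The balanced reaction is Sn²⁺(aq) + 2 Cr²⁺(aq) → Sn(s) + 2 Cr³⁺(aq), so Q = [Cr³⁺(aq)]^2 / ([Sn²⁺(aq)]·[Cr²⁺(aq)]^2).
Substituting the known concentrations and solving, log [Sn²⁺(aq)] = −1.902 and [Sn²⁺(aq)] = 0.013 M.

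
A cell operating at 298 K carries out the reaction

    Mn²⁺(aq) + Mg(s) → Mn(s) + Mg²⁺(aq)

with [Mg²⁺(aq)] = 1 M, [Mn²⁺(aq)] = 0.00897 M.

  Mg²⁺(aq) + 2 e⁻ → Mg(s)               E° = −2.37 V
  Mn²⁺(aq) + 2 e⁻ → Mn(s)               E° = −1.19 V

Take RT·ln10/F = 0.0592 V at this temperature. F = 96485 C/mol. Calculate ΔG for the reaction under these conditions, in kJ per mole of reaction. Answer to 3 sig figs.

−216 kJ/mol

With Mn²⁺/Mn reduced at the cathode, E°cell = −1.19 − (−2.37) = +1.18 V and n = 2.
Here Q = [Mg²⁺(aq)] / [Mn²⁺(aq)] = 111 (log Q = 2.047), giving E = +1.18 − (0.0592/2)·(2.047) = +1.1194 V.
ΔG = −nFE = −(2)(96485)(+1.1194) J/mol = −216 kJ/mol.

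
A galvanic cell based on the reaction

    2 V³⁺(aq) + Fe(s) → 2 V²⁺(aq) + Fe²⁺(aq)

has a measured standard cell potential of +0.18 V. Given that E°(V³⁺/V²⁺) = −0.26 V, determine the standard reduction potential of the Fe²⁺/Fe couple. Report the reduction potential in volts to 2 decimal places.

−0.44 V

In the reaction as written the V³⁺/V²⁺ couple is reduced (cathode) and Fe²⁺/Fe is oxidized (anode), so E°cell = E°(V³⁺/V²⁺) − E°(Fe²⁺/Fe).
E°(Fe²⁺/Fe) = E°(cathode) − E°cell = −0.26 − (+0.18) = −0.44 V.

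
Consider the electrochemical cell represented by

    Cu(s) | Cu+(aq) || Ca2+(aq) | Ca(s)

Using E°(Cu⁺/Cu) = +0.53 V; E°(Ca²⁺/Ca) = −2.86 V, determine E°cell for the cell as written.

−3.39 V

By convention the left-hand electrode in cell notation is the anode (oxidation) and the right-hand electrode is the cathode (reduction).
E°cell = E°(right) − E°(left) = −2.86 − (+0.53) = −3.39 V.
The negative sign shows that, as written, the cell would require an external voltage to drive the reaction.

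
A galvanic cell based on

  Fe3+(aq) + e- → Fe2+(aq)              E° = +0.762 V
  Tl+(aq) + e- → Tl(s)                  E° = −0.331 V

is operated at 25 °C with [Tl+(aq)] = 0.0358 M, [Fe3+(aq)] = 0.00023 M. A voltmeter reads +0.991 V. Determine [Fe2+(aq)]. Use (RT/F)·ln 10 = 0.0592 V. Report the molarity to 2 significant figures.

0.34 M

Fe³⁺/Fe²⁺ is the cathode (higher E°); E°cell = +0.762 − (−0.331) = +1.093 V with n = 1.
From the Nernst equation, log Q = n(E° − E)/0.0592 = 1·(+1.093 − (+0.991))/0.0592 = 1.723.
Balancing electrons gives Fe3+(aq) + Tl(s) → Fe2+(aq) + Tl+(aq); thus Q = ([Fe2+(aq)]·[Tl+(aq)]) / [Fe3+(aq)].
Isolating [Fe2+(aq)] in Q = 10^{1.723} yields log [Fe2+(aq)] = −0.469, i.e. 0.34 M.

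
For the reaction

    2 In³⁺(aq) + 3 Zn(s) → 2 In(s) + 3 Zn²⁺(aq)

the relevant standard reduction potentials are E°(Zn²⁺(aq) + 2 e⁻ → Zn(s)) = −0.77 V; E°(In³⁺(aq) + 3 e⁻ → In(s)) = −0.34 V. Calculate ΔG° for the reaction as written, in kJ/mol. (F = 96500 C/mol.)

In the reaction as written In³⁺(aq) is reduced, so the In³⁺/In couple is the cathode and Zn²⁺/Zn is the anode.
E°cell = −0.34 − (−0.77) = +0.43 V; balancing electrons gives n = 6.
ΔG° = −nFE°cell = −(6)(96500)(+0.43) J/mol = −249 kJ/mol.

−249 kJ/mol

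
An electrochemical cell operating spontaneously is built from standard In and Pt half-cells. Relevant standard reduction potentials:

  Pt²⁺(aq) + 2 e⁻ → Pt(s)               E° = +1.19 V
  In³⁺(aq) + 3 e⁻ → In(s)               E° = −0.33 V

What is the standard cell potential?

+1.52 V

Of the two couples in this cell, the one with the more positive reduction potential is reduced at the cathode: here that is Pt²⁺/Pt (+1.19 V); In³⁺/In (−0.33 V) is the anode.
E°cell = E°(cathode) − E°(anode) = +1.19 − (−0.33) = +1.52 V.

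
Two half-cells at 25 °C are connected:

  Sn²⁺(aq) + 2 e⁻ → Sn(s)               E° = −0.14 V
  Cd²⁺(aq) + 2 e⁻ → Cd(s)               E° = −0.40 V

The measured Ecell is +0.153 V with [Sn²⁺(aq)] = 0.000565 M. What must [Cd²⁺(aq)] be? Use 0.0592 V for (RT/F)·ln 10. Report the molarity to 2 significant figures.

The Sn²⁺/Sn couple has the larger reduction potential, so it is the cathode: E°cell = −0.14 − (−0.40) = +0.26 V and n = 2.
From the Nernst equation, log Q = n(E° − E)/0.0592 = 2·(+0.26 − (+0.153))/0.0592 = 3.615.
For Sn²⁺(aq) + Cd(s) → Sn(s) + Cd²⁺(aq), the reaction quotient is Q = [Cd²⁺(aq)] / [Sn²⁺(aq)].
Isolating [Cd²⁺(aq)] in Q = 10^{3.615} yields log [Cd²⁺(aq)] = 0.367, i.e. 2.3 M.

2.3 M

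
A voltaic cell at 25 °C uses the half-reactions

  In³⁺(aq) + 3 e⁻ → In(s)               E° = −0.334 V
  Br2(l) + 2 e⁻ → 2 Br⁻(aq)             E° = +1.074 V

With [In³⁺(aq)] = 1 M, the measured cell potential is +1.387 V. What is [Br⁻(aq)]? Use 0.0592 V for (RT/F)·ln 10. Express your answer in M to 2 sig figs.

2.3 M

The Br₂/Br⁻ couple has the larger reduction potential, so it is the cathode: E°cell = +1.074 − (−0.334) = +1.408 V and n = 6.
Rearranging E = E° − (0.0592/n)·log Q gives log Q = 6(+1.408 − (+1.387))/0.0592 = 2.128.
The balanced reaction is 3 Br2(l) + 2 In(s) → 6 Br⁻(aq) + 2 In³⁺(aq), so Q = [Br⁻(aq)]^6·[In³⁺(aq)]^2.
Solving for the unknown gives log [Br⁻(aq)] = 0.355, so [Br⁻(aq)] ≈ 2.3 M.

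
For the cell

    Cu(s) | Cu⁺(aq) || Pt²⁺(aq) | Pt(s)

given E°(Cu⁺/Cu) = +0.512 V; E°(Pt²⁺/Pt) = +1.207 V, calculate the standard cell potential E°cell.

By convention the left-hand electrode in cell notation is the anode (oxidation) and the right-hand electrode is the cathode (reduction).
E°cell = E°(right) − E°(left) = +1.207 − (+0.512) = +0.695 V.

+0.695 V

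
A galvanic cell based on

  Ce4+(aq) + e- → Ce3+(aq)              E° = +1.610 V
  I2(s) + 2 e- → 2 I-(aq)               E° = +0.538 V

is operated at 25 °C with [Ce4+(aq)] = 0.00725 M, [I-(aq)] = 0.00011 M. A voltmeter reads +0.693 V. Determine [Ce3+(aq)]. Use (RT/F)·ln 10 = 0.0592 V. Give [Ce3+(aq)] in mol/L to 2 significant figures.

Ce⁴⁺/Ce³⁺ is the cathode (higher E°); E°cell = +1.610 − (+0.538) = +1.072 V with n = 2.
Since E = E° − (0.0592/n)·log Q, log Q = n(E° − E)/0.0592 = 12.804.
The balanced reaction is 2 Ce4+(aq) + 2 I-(aq) → 2 Ce3+(aq) + I2(s), so Q = [Ce3+(aq)]^2 / ([Ce4+(aq)]^2·[I-(aq)]^2).
Solving for the unknown gives log [Ce3+(aq)] = 0.304, so [Ce3+(aq)] ≈ 2.0 M.

2.0 M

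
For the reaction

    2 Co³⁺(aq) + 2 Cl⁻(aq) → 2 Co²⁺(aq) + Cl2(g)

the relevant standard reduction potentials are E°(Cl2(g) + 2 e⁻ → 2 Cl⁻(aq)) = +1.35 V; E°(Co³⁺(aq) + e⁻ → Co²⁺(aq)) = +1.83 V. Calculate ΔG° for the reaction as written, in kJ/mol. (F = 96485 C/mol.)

−92.6 kJ/mol

In the reaction as written Co³⁺(aq) is reduced, so the Co³⁺/Co²⁺ couple is the cathode and Cl₂/Cl⁻ is the anode.
E°cell = +1.83 − (+1.35) = +0.48 V; balancing electrons gives n = 2.
ΔG° = −nFE°cell = −(2)(96485)(+0.48) J/mol = −92.6 kJ/mol.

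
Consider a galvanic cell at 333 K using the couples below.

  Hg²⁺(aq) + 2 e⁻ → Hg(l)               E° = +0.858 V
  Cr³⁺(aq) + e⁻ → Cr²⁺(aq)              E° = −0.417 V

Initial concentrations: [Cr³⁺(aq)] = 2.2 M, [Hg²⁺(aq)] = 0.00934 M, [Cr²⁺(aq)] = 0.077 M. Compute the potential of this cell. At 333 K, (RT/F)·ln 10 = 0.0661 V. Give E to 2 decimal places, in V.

Hg²⁺/Hg is reduced (cathode, E° = +0.858 V) and Cr³⁺/Cr²⁺ is oxidized (anode).
E°cell = E°cat − E°an = +0.858 − (−0.417) = +1.275 V; n = 2.
Balancing gives Hg²⁺(aq) + 2 Cr²⁺(aq) → Hg(l) + 2 Cr³⁺(aq); hence Q = [Cr³⁺(aq)]^2 / ([Hg²⁺(aq)]·[Cr²⁺(aq)]^2) = 8.74×10^4 (log Q = 4.942).
Applying E = E° − (RT ln10/nF)·log Q gives +1.275 − (0.0661/2)(4.942) = +1.11 V.

+1.11 V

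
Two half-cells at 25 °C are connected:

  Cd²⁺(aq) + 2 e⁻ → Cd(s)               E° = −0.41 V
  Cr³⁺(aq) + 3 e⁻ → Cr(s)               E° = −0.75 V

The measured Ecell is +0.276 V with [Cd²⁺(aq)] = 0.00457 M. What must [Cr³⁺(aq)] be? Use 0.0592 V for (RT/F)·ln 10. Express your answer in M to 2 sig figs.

0.54 M

Cd²⁺/Cd is the cathode (higher E°); E°cell = −0.41 − (−0.75) = +0.34 V with n = 6.
From the Nernst equation, log Q = n(E° − E)/0.0592 = 6·(+0.34 − (+0.276))/0.0592 = 6.486.
For 3 Cd²⁺(aq) + 2 Cr(s) → 3 Cd(s) + 2 Cr³⁺(aq), the reaction quotient is Q = [Cr³⁺(aq)]^2 / [Cd²⁺(aq)]^3.
Substituting the known concentrations and solving, log [Cr³⁺(aq)] = −0.267 and [Cr³⁺(aq)] = 0.54 M.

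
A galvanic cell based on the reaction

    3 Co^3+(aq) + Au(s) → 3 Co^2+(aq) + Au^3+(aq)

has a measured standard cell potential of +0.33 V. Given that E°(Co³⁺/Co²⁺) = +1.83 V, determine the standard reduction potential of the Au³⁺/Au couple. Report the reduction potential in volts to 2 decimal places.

In the reaction as written the Co³⁺/Co²⁺ couple is reduced (cathode) and Au³⁺/Au is oxidized (anode), so E°cell = E°(Co³⁺/Co²⁺) − E°(Au³⁺/Au).
E°(Au³⁺/Au) = E°(cathode) − E°cell = +1.83 − (+0.33) = +1.50 V.

+1.50 V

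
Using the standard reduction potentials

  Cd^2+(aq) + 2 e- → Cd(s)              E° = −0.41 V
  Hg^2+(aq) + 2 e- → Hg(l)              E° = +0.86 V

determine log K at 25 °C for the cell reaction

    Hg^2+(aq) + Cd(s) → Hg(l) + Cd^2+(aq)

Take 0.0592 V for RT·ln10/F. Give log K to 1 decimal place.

log K = 42.9

The Hg²⁺/Hg couple is reduced (cathode); E°cell = +0.86 − (−0.41) = +1.27 V with n = 2.
At equilibrium E = 0, so log K = nE°cell / 0.0592 = (2)(+1.27) / 0.0592 = 42.9.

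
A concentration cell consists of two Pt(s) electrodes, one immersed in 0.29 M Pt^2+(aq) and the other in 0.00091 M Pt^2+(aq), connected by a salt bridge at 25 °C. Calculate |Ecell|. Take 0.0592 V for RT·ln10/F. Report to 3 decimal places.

0.074 V

For a concentration cell E°cell = 0, since both electrodes use the same couple.
The compartment with the higher Pt^2+(aq) concentration (0.29 M) acts as the cathode; ions are reduced there and produced at the dilute (0.00091 M) anode.
With n = 2, Ecell = −(0.0592/2)·log([dilute]/[conc]) = −(0.0592/2)·log(0.00091/0.29) = +0.074 V.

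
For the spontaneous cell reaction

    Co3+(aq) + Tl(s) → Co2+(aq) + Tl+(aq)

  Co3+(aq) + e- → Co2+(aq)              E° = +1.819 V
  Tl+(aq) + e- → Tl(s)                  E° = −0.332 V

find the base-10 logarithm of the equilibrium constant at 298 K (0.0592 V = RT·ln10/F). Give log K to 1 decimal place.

log K = 36.3

The Co³⁺/Co²⁺ couple is reduced (cathode); E°cell = +1.819 − (−0.332) = +2.151 V with n = 1.
At equilibrium E = 0, so log K = nE°cell / 0.0592 = (1)(+2.151) / 0.0592 = 36.3.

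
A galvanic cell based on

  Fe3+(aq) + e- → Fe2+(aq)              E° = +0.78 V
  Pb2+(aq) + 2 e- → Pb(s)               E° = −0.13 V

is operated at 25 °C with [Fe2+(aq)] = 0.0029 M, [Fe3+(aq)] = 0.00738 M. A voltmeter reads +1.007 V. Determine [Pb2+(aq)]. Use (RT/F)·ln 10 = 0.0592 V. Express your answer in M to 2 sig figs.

The Fe³⁺/Fe²⁺ couple has the larger reduction potential, so it is the cathode: E°cell = +0.78 − (−0.13) = +0.91 V and n = 2.
Since E = E° − (0.0592/n)·log Q, log Q = n(E° − E)/0.0592 = −3.277.
Balancing electrons gives 2 Fe3+(aq) + Pb(s) → 2 Fe2+(aq) + Pb2+(aq); thus Q = ([Fe2+(aq)]^2·[Pb2+(aq)]) / [Fe3+(aq)]^2.
Isolating [Pb2+(aq)] in Q = 10^{−3.277} yields log [Pb2+(aq)] = −2.466, i.e. 0.0034 M.

0.0034 M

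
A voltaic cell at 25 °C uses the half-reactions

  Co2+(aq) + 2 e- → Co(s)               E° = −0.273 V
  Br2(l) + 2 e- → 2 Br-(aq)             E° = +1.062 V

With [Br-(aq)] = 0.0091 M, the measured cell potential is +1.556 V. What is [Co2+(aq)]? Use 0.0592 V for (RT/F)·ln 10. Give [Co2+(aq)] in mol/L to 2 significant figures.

0.00041 M

With Br₂/Br⁻ at the cathode and Co²⁺/Co at the anode, E°cell = +1.062 − (−0.273) = +1.335 V (n = 2).
Since E = E° − (0.0592/n)·log Q, log Q = n(E° − E)/0.0592 = −7.466.
The balanced reaction is Br2(l) + Co(s) → 2 Br-(aq) + Co2+(aq), so Q = [Br-(aq)]^2·[Co2+(aq)].
Substituting the known concentrations and solving, log [Co2+(aq)] = −3.384 and [Co2+(aq)] = 0.00041 M.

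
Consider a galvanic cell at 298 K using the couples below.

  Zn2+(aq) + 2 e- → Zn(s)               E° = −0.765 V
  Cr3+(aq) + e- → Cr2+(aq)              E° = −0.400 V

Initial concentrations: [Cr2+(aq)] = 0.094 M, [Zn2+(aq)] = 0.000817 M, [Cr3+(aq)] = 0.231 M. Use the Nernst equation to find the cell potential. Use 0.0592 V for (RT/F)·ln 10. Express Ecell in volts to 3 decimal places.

+0.480 V

Since E°(Cr³⁺/Cr²⁺) > E°(Zn²⁺/Zn), Cr³⁺/Cr²⁺ serves as the cathode.
E°cell = E°cat − E°an = −0.400 − (−0.765) = +0.365 V; n = 2.
The balanced reaction is 2 Cr3+(aq) + Zn(s) → 2 Cr2+(aq) + Zn2+(aq), so Q = ([Cr2+(aq)]^2·[Zn2+(aq)]) / [Cr3+(aq)]^2 = 0.000135 and log Q = −3.869.
Applying E = E° − (RT ln10/nF)·log Q gives +0.365 − (0.0592/2)(−3.869) = +0.480 V.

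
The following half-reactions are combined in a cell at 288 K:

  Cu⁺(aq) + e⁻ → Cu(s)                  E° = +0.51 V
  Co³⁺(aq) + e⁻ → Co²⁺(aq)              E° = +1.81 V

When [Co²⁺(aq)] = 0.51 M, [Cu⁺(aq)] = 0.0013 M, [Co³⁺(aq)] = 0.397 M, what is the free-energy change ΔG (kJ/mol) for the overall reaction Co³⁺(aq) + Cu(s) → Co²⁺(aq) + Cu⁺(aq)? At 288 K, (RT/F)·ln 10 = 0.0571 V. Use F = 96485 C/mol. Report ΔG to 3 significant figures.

−141 kJ/mol

The standard cell potential is +1.81 − (+0.51) = +1.30 V, with n = 1 electron in the balanced equation.
Here Q = ([Co²⁺(aq)]·[Cu⁺(aq)]) / [Co³⁺(aq)] = 0.00167 (log Q = −2.777), giving E = +1.30 − (0.0571/1)·(−2.777) = +1.4586 V.
Finally ΔG = −nFE = −(1)(96485 C/mol)(+1.4586 V) = −141 kJ/mol.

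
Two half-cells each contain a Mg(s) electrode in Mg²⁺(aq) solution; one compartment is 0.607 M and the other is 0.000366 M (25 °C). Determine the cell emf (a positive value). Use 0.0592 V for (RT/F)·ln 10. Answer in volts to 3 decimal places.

For a concentration cell E°cell = 0, since both electrodes use the same couple.
The compartment with the higher Mg²⁺(aq) concentration (0.607 M) acts as the cathode; ions are reduced there and produced at the dilute (0.000366 M) anode.
With n = 2, Ecell = −(0.0592/2)·log([dilute]/[conc]) = −(0.0592/2)·log(0.000366/0.607) = +0.095 V.

0.095 V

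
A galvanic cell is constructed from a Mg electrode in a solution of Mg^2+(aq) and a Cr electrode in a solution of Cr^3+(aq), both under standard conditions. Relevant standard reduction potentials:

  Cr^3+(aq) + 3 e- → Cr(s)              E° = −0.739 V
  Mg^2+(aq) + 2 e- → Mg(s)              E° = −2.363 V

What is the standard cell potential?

+1.624 V

The Cr³⁺/Cr couple has the higher E°, so Cr ion is reduced (cathode) and Mg is oxidized (anode).
E°cell = E°(cathode) − E°(anode) = −0.739 − (−2.363) = +1.624 V.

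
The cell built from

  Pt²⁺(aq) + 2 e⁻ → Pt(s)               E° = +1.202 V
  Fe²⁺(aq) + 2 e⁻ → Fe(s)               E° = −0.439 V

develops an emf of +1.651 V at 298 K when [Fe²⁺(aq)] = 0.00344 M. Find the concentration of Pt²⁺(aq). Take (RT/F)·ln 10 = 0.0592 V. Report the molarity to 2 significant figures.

0.0075 M

With Pt²⁺/Pt at the cathode and Fe²⁺/Fe at the anode, E°cell = +1.202 − (−0.439) = +1.641 V (n = 2).
Rearranging E = E° − (0.0592/n)·log Q gives log Q = 2(+1.641 − (+1.651))/0.0592 = −0.338.
For Pt²⁺(aq) + Fe(s) → Pt(s) + Fe²⁺(aq), the reaction quotient is Q = [Fe²⁺(aq)] / [Pt²⁺(aq)].
Solving for the unknown gives log [Pt²⁺(aq)] = −2.125, so [Pt²⁺(aq)] ≈ 0.0075 M.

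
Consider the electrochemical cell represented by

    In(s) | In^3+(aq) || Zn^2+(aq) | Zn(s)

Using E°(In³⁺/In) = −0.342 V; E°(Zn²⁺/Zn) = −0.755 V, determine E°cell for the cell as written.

−0.413 V

By convention the left-hand electrode in cell notation is the anode (oxidation) and the right-hand electrode is the cathode (reduction).
E°cell = E°(right) − E°(left) = −0.755 − (−0.342) = −0.413 V.
The negative sign shows that, as written, the cell would require an external voltage to drive the reaction.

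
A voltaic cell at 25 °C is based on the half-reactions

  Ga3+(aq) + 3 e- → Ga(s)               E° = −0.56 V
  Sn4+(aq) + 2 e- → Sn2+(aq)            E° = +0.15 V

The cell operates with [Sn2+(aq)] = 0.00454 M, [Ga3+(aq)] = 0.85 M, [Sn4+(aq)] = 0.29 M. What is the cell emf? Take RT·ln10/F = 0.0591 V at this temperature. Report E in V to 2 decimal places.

Sn⁴⁺/Sn²⁺ is reduced (cathode, E° = +0.15 V) and Ga³⁺/Ga is oxidized (anode).
The standard potential is +0.15 − (−0.56) = +0.71 V and the balanced reaction transfers n = 6 electrons.
The balanced reaction is 3 Sn4+(aq) + 2 Ga(s) → 3 Sn2+(aq) + 2 Ga3+(aq), so Q = ([Sn2+(aq)]^3·[Ga3+(aq)]^2) / [Sn4+(aq)]^3 = 2.77×10^−6 and log Q = −5.557.
By the Nernst equation, E = +0.71 − (0.0591/6)·(−5.557) = +0.76 V.

+0.76 V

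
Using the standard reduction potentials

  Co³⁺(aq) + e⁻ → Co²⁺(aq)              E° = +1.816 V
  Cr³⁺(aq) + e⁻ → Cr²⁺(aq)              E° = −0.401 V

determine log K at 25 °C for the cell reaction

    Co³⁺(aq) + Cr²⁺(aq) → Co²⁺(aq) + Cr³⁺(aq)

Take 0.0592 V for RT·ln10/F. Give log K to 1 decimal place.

log K = 37.4

The Co³⁺/Co²⁺ couple is reduced (cathode); E°cell = +1.816 − (−0.401) = +2.217 V with n = 1.
At equilibrium E = 0, so log K = nE°cell / 0.0592 = (1)(+2.217) / 0.0592 = 37.4.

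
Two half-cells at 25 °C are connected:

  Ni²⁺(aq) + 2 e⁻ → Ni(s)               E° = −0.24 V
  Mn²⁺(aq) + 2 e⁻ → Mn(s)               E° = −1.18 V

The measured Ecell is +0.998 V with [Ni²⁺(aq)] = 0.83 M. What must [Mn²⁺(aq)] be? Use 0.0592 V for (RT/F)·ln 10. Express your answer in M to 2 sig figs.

With Ni²⁺/Ni at the cathode and Mn²⁺/Mn at the anode, E°cell = −0.24 − (−1.18) = +0.94 V (n = 2).
From the Nernst equation, log Q = n(E° − E)/0.0592 = 2·(+0.94 − (+0.998))/0.0592 = −1.959.
For Ni²⁺(aq) + Mn(s) → Ni(s) + Mn²⁺(aq), the reaction quotient is Q = [Mn²⁺(aq)] / [Ni²⁺(aq)].
Solving for the unknown gives log [Mn²⁺(aq)] = −2.040, so [Mn²⁺(aq)] ≈ 0.0091 M.

0.0091 M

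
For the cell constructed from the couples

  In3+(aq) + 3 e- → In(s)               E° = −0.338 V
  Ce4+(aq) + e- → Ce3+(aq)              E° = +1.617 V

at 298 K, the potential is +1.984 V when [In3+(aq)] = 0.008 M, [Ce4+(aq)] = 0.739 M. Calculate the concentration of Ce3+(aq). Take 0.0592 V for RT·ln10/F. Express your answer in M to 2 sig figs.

Ce⁴⁺/Ce³⁺ is the cathode (higher E°); E°cell = +1.617 − (−0.338) = +1.955 V with n = 3.
Rearranging E = E° − (0.0592/n)·log Q gives log Q = 3(+1.955 − (+1.984))/0.0592 = −1.470.
The balanced reaction is 3 Ce4+(aq) + In(s) → 3 Ce3+(aq) + In3+(aq), so Q = ([Ce3+(aq)]^3·[In3+(aq)]) / [Ce4+(aq)]^3.
Solving for the unknown gives log [Ce3+(aq)] = 0.078, so [Ce3+(aq)] ≈ 1.2 M.

1.2 M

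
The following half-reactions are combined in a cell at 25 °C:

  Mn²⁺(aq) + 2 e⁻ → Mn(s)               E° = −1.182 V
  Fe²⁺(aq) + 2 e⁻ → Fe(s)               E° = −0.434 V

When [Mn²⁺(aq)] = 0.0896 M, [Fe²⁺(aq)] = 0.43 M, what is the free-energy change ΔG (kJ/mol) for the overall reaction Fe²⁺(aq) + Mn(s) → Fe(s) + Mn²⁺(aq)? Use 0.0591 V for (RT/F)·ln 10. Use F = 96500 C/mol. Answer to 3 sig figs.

−148 kJ/mol

The standard cell potential is −0.434 − (−1.182) = +0.748 V, with n = 2 electrons in the balanced equation.
Here Q = [Mn²⁺(aq)] / [Fe²⁺(aq)] = 0.208 (log Q = −0.681), giving E = +0.748 − (0.0591/2)·(−0.681) = +0.7681 V.
Finally ΔG = −nFE = −(2)(96500 C/mol)(+0.7681 V) = −148 kJ/mol.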